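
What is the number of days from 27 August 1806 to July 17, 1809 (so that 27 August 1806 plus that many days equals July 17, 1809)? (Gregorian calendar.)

Aug 27, 1806 → Aug 27, 1807: 365 days.
Aug 27, 1807 → Aug 27, 1808: 366 days (Feb 29, 1808 is in that span).
Aug 27, 1808 → Sep 27, 1808: 31 days (August has 31).
Sep 27, 1808 → Oct 27, 1808: 30 days (September has 30).
Oct 27, 1808 → Nov 27, 1808: 31 days (October has 31).
Nov 27, 1808 → Dec 27, 1808: 30 days (November has 30).
Dec 27, 1808 → Jan 27, 1809: 31 days (December has 31).
Jan 27, 1809 → Feb 27, 1809: 31 days (January has 31).
Feb 27, 1809 → Mar 27, 1809: 28 days (February has 28).
Mar 27, 1809 → Apr 27, 1809: 31 days (March has 31).
Apr 27, 1809 → May 27, 1809: 30 days (April has 30).
May 27, 1809 → Jun 27, 1809: 31 days (May has 31).
Jun 27, 1809 → Jul 17, 1809: 20 days.
Total: 1055 days.

1055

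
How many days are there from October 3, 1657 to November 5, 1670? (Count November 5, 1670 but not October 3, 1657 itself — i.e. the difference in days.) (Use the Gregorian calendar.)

Oct 3, 1657 → Oct 3, 1658: 365 days.
Oct 3, 1658 → Oct 3, 1659: 365 days.
Oct 3, 1659 → Oct 3, 1660: 366 days (Feb 29, 1660 is in that span).
Oct 3, 1660 → Oct 3, 1661: 365 days.
Oct 3, 1661 → Oct 3, 1662: 365 days.
Oct 3, 1662 → Oct 3, 1663: 365 days.
Oct 3, 1663 → Oct 3, 1664: 366 days (Feb 29, 1664 is in that span).
Oct 3, 1664 → Oct 3, 1665: 365 days.
Oct 3, 1665 → Oct 3, 1666: 365 days.
Oct 3, 1666 → Oct 3, 1667: 365 days.
Oct 3, 1667 → Oct 3, 1668: 366 days (Feb 29, 1668 is in that span).
Oct 3, 1668 → Oct 3, 1669: 365 days.
Oct 3, 1669 → Nov 3, 1669: 31 days (October has 31).
Nov 3, 1669 → Dec 3, 1669: 30 days (November has 30).
Dec 3, 1669 → Jan 3, 1670: 31 days (December has 31).
Jan 3, 1670 → Feb 3, 1670: 31 days (January has 31).
Feb 3, 1670 → Mar 3, 1670: 28 days (February has 28).
Mar 3, 1670 → Apr 3, 1670: 31 days (March has 31).
Apr 3, 1670 → May 3, 1670: 30 days (April has 30).
May 3, 1670 → Jun 3, 1670: 31 days (May has 31).
Jun 3, 1670 → Jul 3, 1670: 30 days (June has 30).
Jul 3, 1670 → Aug 3, 1670: 31 days (July has 31).
Aug 3, 1670 → Sep 3, 1670: 31 days (August has 31).
Sep 3, 1670 → Oct 3, 1670: 30 days (September has 30).
Oct 3, 1670 → Nov 3, 1670: 31 days (October has 31).
Nov 3, 1670 → Nov 5, 1670: 2 days.
Total: 4781 days.

4781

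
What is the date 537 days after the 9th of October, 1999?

+366 (one year; includes Feb 29, 2000) → Oct 9, 2000 (171 left).
Oct has 31 days: +23 → Nov 1, 2000 (148 left).
Nov has 30 days: +30 → Dec 1, 2000 (118 left).
Dec has 31 days: +31 → Jan 1, 2001 (87 left).
Jan has 31 days: +31 → Feb 1, 2001 (56 left).
Feb has 28 days: +28 → Mar 1, 2001 (28 left).
+28 → Mar 29, 2001.

March 29, 2001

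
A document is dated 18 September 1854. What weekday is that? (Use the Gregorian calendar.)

Doomsday rule: the anchor day for the 1800s is Friday. For year 54: 54÷12 = 4 r 6, and 6÷4 = 1, so 4+6+1 = 11.
Friday + 11 ≡ Tuesday — that's 1854's doomsday.
In September the doomsday date is Sep 5.
Sep 18 is 13 days after Sep 5; 13 mod 7 = 6, so Tuesday + 6 = Monday.

Monday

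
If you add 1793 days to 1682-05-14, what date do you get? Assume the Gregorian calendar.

April 11, 1687

+365 (one year) → May 14, 1683 (1428 left).
+366 (one year; includes Feb 29, 1684) → May 14, 1684 (1062 left).
+365 (one year) → May 14, 1685 (697 left).
+365 (one year) → May 14, 1686 (332 left).
May has 31 days: +18 → Jun 1, 1686 (314 left).
Jun has 30 days: +30 → Jul 1, 1686 (284 left).
Jul has 31 days: +31 → Aug 1, 1686 (253 left).
Aug has 31 days: +31 → Sep 1, 1686 (222 left).
Sep has 30 days: +30 → Oct 1, 1686 (192 left).
Oct has 31 days: +31 → Nov 1, 1686 (161 left).
Nov has 30 days: +30 → Dec 1, 1686 (131 left).
Dec has 31 days: +31 → Jan 1, 1687 (100 left).
Jan has 31 days: +31 → Feb 1, 1687 (69 left).
Feb has 28 days: +28 → Mar 1, 1687 (41 left).
Mar has 31 days: +31 → Apr 1, 1687 (10 left).
+10 → Apr 11, 1687.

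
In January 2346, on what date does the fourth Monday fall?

January 1, 2346 is a Tuesday.
The first Monday is therefore January 7 (6 days later).
The fourth Monday is 7 + 3×7 = January 28.

January 28, 2346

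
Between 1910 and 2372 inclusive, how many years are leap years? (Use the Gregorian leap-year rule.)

Multiples of 4 in [1910,2372]: 116.
Of those, multiples of 100: 4 (not leap unless ÷400).
Multiples of 400: 1.
Leap years = 116 − 4 + 1 = 113.

113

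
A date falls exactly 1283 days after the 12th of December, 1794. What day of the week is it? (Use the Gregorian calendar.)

Dec 12, 1794 is a Friday.
1283 mod 7 = 2, so 1283 days after a Friday is Friday + 2 = Sunday.

Sunday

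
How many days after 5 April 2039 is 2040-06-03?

425

Apr 5, 2039 → Apr 5, 2040: 366 days (Feb 29, 2040 is in that span).
Apr 5, 2040 → May 5, 2040: 30 days (April has 30).
May 5, 2040 → Jun 3, 2040: 29 days.
Total: 425 days.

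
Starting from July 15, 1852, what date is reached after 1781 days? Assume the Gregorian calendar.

+365 (one year) → Jul 15, 1853 (1416 left).
+365 (one year) → Jul 15, 1854 (1051 left).
+365 (one year) → Jul 15, 1855 (686 left).
+366 (one year; includes Feb 29, 1856) → Jul 15, 1856 (320 left).
Jul has 31 days: +17 → Aug 1, 1856 (303 left).
Aug has 31 days: +31 → Sep 1, 1856 (272 left).
Sep has 30 days: +30 → Oct 1, 1856 (242 left).
Oct has 31 days: +31 → Nov 1, 1856 (211 left).
Nov has 30 days: +30 → Dec 1, 1856 (181 left).
Dec has 31 days: +31 → Jan 1, 1857 (150 left).
Jan has 31 days: +31 → Feb 1, 1857 (119 left).
Feb has 28 days: +28 → Mar 1, 1857 (91 left).
Mar has 31 days: +31 → Apr 1, 1857 (60 left).
Apr has 30 days: +30 → May 1, 1857 (30 left).
+30 → May 31, 1857.

May 31, 1857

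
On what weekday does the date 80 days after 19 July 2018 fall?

Sunday

First find the weekday of Jul 19, 2018. Doomsday rule: the anchor day for the 2000s is Tuesday. For year 18: 18÷12 = 1 r 6, and 6÷4 = 1, so 1+6+1 = 8.
Tuesday + 8 ≡ Wednesday — that's 2018's doomsday.
In July the doomsday date is Jul 11.
Jul 19 is 8 days after Jul 11; 8 mod 7 = 1, so Wednesday + 1 = Thursday.
80 mod 7 = 3, so 80 days after a Thursday is Thursday + 3 = Sunday.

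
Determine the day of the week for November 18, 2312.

Monday

Doomsday rule: the anchor day for the 2300s is Wednesday. For year 12: 12÷12 = 1 r 0, and 0÷4 = 0, so 1+0+0 = 1.
Wednesday + 1 ≡ Thursday — that's 2312's doomsday.
In November the doomsday date is Nov 7.
Nov 18 is 11 days after Nov 7; 11 mod 7 = 4, so Thursday + 4 = Monday.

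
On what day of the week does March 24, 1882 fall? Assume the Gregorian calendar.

Friday

Doomsday rule: the anchor day for the 1800s is Friday. For year 82: 82÷12 = 6 r 10, and 10÷4 = 2, so 6+10+2 = 18.
Friday + 18 ≡ Tuesday — that's 1882's doomsday.
In March the doomsday date is Mar 14.
Mar 24 is 10 days after Mar 14; 10 mod 7 = 3, so Tuesday + 3 = Friday.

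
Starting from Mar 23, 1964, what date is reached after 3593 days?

January 23, 1974

+365 (one year) → Mar 23, 1965 (3228 left).
+365 (one year) → Mar 23, 1966 (2863 left).
+365 (one year) → Mar 23, 1967 (2498 left).
+366 (one year; includes Feb 29, 1968) → Mar 23, 1968 (2132 left).
+365 (one year) → Mar 23, 1969 (1767 left).
+365 (one year) → Mar 23, 1970 (1402 left).
+365 (one year) → Mar 23, 1971 (1037 left).
+366 (one year; includes Feb 29, 1972) → Mar 23, 1972 (671 left).
+365 (one year) → Mar 23, 1973 (306 left).
Mar has 31 days: +9 → Apr 1, 1973 (297 left).
Apr has 30 days: +30 → May 1, 1973 (267 left).
May has 31 days: +31 → Jun 1, 1973 (236 left).
Jun has 30 days: +30 → Jul 1, 1973 (206 left).
Jul has 31 days: +31 → Aug 1, 1973 (175 left).
Aug has 31 days: +31 → Sep 1, 1973 (144 left).
Sep has 30 days: +30 → Oct 1, 1973 (114 left).
Oct has 31 days: +31 → Nov 1, 1973 (83 left).
Nov has 30 days: +30 → Dec 1, 1973 (53 left).
Dec has 31 days: +31 → Jan 1, 1974 (22 left).
+22 → Jan 23, 1974.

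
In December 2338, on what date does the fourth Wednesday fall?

December 1, 2338 is a Thursday.
The first Wednesday is therefore December 7 (6 days later).
The fourth Wednesday is 7 + 3×7 = December 28.

December 28, 2338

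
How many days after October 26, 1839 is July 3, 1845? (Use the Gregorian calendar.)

2077

Oct 26, 1839 → Oct 26, 1840: 366 days (Feb 29, 1840 is in that span).
Oct 26, 1840 → Oct 26, 1841: 365 days.
Oct 26, 1841 → Oct 26, 1842: 365 days.
Oct 26, 1842 → Oct 26, 1843: 365 days.
Oct 26, 1843 → Oct 26, 1844: 366 days (Feb 29, 1844 is in that span).
Oct 26, 1844 → Nov 26, 1844: 31 days (October has 31).
Nov 26, 1844 → Dec 26, 1844: 30 days (November has 30).
Dec 26, 1844 → Jan 26, 1845: 31 days (December has 31).
Jan 26, 1845 → Feb 26, 1845: 31 days (January has 31).
Feb 26, 1845 → Mar 26, 1845: 28 days (February has 28).
Mar 26, 1845 → Apr 26, 1845: 31 days (March has 31).
Apr 26, 1845 → May 26, 1845: 30 days (April has 30).
May 26, 1845 → Jun 26, 1845: 31 days (May has 31).
Jun 26, 1845 → Jul 3, 1845: 7 days.
Total: 2077 days.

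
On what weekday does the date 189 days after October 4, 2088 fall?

Monday

Oct 4, 2088 is a Monday.
189 mod 7 = 0, so 189 days after a Monday is Monday + 0 = Monday.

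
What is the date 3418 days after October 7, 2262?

February 15, 2272

+365 (one year) → Oct 7, 2263 (3053 left).
+366 (one year; includes Feb 29, 2264) → Oct 7, 2264 (2687 left).
+365 (one year) → Oct 7, 2265 (2322 left).
+365 (one year) → Oct 7, 2266 (1957 left).
+365 (one year) → Oct 7, 2267 (1592 left).
+366 (one year; includes Feb 29, 2268) → Oct 7, 2268 (1226 left).
+365 (one year) → Oct 7, 2269 (861 left).
+365 (one year) → Oct 7, 2270 (496 left).
+365 (one year) → Oct 7, 2271 (131 left).
Oct has 31 days: +25 → Nov 1, 2271 (106 left).
Nov has 30 days: +30 → Dec 1, 2271 (76 left).
Dec has 31 days: +31 → Jan 1, 2272 (45 left).
Jan has 31 days: +31 → Feb 1, 2272 (14 left).
+14 → Feb 15, 2272.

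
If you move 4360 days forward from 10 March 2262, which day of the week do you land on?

First find the weekday of Mar 10, 2262. Doomsday rule: the anchor day for the 2200s is Friday. For year 62: 62÷12 = 5 r 2, and 2÷4 = 0, so 5+2+0 = 7.
Friday + 7 ≡ Friday — that's 2262's doomsday.
In March the doomsday date is Mar 14.
Mar 10 is 4 days before Mar 14; 4 mod 7 = 4, so Friday − 4 = Monday.
4360 mod 7 = 6, so 4360 days after a Monday is Monday + 6 = Sunday.

Sunday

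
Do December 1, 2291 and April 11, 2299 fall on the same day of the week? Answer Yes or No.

Yes

From Dec 1, 2291 to Apr 11, 2299 is 2688 days.
2688 mod 7 = 0, so they are the same weekday.
(Dec 1, 2291 is a Tuesday; Apr 11, 2299 is a Tuesday.)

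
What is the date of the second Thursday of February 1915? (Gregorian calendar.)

February 11, 1915

February 1, 1915 is a Monday.
The first Thursday is therefore February 4 (3 days later).
The second Thursday is 4 + 1×7 = February 11.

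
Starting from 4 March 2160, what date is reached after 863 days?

July 15, 2162

+365 (one year) → Mar 4, 2161 (498 left).
+365 (one year) → Mar 4, 2162 (133 left).
Mar has 31 days: +28 → Apr 1, 2162 (105 left).
Apr has 30 days: +30 → May 1, 2162 (75 left).
May has 31 days: +31 → Jun 1, 2162 (44 left).
Jun has 30 days: +30 → Jul 1, 2162 (14 left).
+14 → Jul 15, 2162.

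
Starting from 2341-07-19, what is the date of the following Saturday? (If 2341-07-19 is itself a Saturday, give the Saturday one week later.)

Jul 19, 2341 is a Saturday.
From Saturday to the next Saturday is 7 days.
Jul 19, 2341 + 7 = Jul 26, 2341.

July 26, 2341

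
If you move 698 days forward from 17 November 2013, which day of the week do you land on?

Nov 17, 2013 is a Sunday.
698 mod 7 = 5, so 698 days after a Sunday is Sunday + 5 = Friday.

Friday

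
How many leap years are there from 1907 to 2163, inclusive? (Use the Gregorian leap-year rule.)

63

Multiples of 4 in [1907,2163]: 64.
Of those, multiples of 100: 2 (not leap unless ÷400).
Multiples of 400: 1.
Leap years = 64 − 2 + 1 = 63.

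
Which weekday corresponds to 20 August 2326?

Friday

Doomsday rule: the anchor day for the 2300s is Wednesday. For year 26: 26÷12 = 2 r 2, and 2÷4 = 0, so 2+2+0 = 4.
Wednesday + 4 ≡ Sunday — that's 2326's doomsday.
In August the doomsday date is Aug 8.
Aug 20 is 12 days after Aug 8; 12 mod 7 = 5, so Sunday + 5 = Friday.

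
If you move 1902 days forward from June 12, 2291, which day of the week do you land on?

Wednesday

First find the weekday of Jun 12, 2291. Doomsday rule: the anchor day for the 2200s is Friday. For year 91: 91÷12 = 7 r 7, and 7÷4 = 1, so 7+7+1 = 15.
Friday + 15 ≡ Saturday — that's 2291's doomsday.
In June the doomsday date is Jun 6.
Jun 12 is 6 days after Jun 6; 6 mod 7 = 6, so Saturday + 6 = Friday.
1902 mod 7 = 5, so 1902 days after a Friday is Friday + 5 = Wednesday.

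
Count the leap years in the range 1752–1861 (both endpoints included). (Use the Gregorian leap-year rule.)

27

Multiples of 4 in [1752,1861]: 28.
Of those, multiples of 100: 1 (not leap unless ÷400).
Multiples of 400: 0.
Leap years = 28 − 1 + 0 = 27.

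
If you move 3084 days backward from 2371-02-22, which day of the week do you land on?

First find the weekday of Feb 22, 2371. Doomsday rule: the anchor day for the 2300s is Wednesday. For year 71: 71÷12 = 5 r 11, and 11÷4 = 2, so 5+11+2 = 18.
Wednesday + 18 ≡ Sunday — that's 2371's doomsday.
In February the doomsday date is Feb 28 (2371 is not a leap year).
Feb 22 is 6 days before Feb 28; 6 mod 7 = 6, so Sunday − 6 = Monday.
3084 mod 7 = 4, so 3084 days before a Monday is Monday − 4 = Thursday.

Thursday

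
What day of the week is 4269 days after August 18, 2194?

Aug 18, 2194 is a Monday.
4269 mod 7 = 6, so 4269 days after a Monday is Monday + 6 = Sunday.

Sunday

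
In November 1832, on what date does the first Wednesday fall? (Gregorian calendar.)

November 1, 1832 is a Thursday.
The first Wednesday is therefore November 7 (6 days later).

November 7, 1832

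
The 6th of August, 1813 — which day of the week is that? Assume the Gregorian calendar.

Friday

Doomsday rule: the anchor day for the 1800s is Friday. For year 13: 13÷12 = 1 r 1, and 1÷4 = 0, so 1+1+0 = 2.
Friday + 2 ≡ Sunday — that's 1813's doomsday.
In August the doomsday date is Aug 8.
Aug 6 is 2 days before Aug 8; 2 mod 7 = 2, so Sunday − 2 = Friday.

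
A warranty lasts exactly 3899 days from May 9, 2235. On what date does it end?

January 10, 2246

+366 (one year; includes Feb 29, 2236) → May 9, 2236 (3533 left).
+365 (one year) → May 9, 2237 (3168 left).
+365 (one year) → May 9, 2238 (2803 left).
+365 (one year) → May 9, 2239 (2438 left).
+366 (one year; includes Feb 29, 2240) → May 9, 2240 (2072 left).
+365 (one year) → May 9, 2241 (1707 left).
+365 (one year) → May 9, 2242 (1342 left).
+365 (one year) → May 9, 2243 (977 left).
+366 (one year; includes Feb 29, 2244) → May 9, 2244 (611 left).
+365 (one year) → May 9, 2245 (246 left).
May has 31 days: +23 → Jun 1, 2245 (223 left).
Jun has 30 days: +30 → Jul 1, 2245 (193 left).
Jul has 31 days: +31 → Aug 1, 2245 (162 left).
Aug has 31 days: +31 → Sep 1, 2245 (131 left).
Sep has 30 days: +30 → Oct 1, 2245 (101 left).
Oct has 31 days: +31 → Nov 1, 2245 (70 left).
Nov has 30 days: +30 → Dec 1, 2245 (40 left).
Dec has 31 days: +31 → Jan 1, 2246 (9 left).
+9 → Jan 10, 2246.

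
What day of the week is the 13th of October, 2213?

Doomsday rule: the anchor day for the 2200s is Friday. For year 13: 13÷12 = 1 r 1, and 1÷4 = 0, so 1+1+0 = 2.
Friday + 2 ≡ Sunday — that's 2213's doomsday.
In October the doomsday date is Oct 10.
Oct 13 is 3 days after Oct 10; 3 mod 7 = 3, so Sunday + 3 = Wednesday.

Wednesday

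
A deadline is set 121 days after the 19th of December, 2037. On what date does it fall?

April 19, 2038

Dec has 31 days: +13 → Jan 1, 2038 (108 left).
Jan has 31 days: +31 → Feb 1, 2038 (77 left).
Feb has 28 days: +28 → Mar 1, 2038 (49 left).
Mar has 31 days: +31 → Apr 1, 2038 (18 left).
+18 → Apr 19, 2038.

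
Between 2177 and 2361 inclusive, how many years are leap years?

44

Multiples of 4 in [2177,2361]: 46.
Of those, multiples of 100: 2 (not leap unless ÷400).
Multiples of 400: 0.
Leap years = 46 − 2 + 0 = 44.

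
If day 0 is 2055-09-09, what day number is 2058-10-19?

1136

Sep 9, 2055 → Sep 9, 2056: 366 days (Feb 29, 2056 is in that span).
Sep 9, 2056 → Sep 9, 2057: 365 days.
Sep 9, 2057 → Sep 9, 2058: 365 days.
Sep 9, 2058 → Oct 9, 2058: 30 days (September has 30).
Oct 9, 2058 → Oct 19, 2058: 10 days.
Total: 1136 days.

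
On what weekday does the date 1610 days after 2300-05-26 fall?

Saturday

May 26, 2300 is a Saturday.
1610 mod 7 = 0, so 1610 days after a Saturday is Saturday + 0 = Saturday.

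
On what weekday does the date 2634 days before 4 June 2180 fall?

Friday

Jun 4, 2180 is a Sunday.
2634 mod 7 = 2, so 2634 days before a Sunday is Sunday − 2 = Friday.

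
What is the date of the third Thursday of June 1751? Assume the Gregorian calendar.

June 1, 1751 is a Tuesday.
The first Thursday is therefore June 3 (2 days later).
The third Thursday is 3 + 2×7 = June 17.

June 17, 1751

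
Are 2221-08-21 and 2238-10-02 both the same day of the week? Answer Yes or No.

From Aug 21, 2221 to Oct 2, 2238 is 6251 days.
6251 mod 7 = 0, so they are the same weekday.
(Aug 21, 2221 is a Tuesday; Oct 2, 2238 is a Tuesday.)

Yes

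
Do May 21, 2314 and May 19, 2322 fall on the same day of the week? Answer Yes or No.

No

From May 21, 2314 to May 19, 2322 is 2920 days.
2920 mod 7 = 1, so they are different weekdays.
(May 21, 2314 is a Thursday; May 19, 2322 is a Friday.)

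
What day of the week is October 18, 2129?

Doomsday rule: the anchor day for the 2100s is Sunday. For year 29: 29÷12 = 2 r 5, and 5÷4 = 1, so 2+5+1 = 8.
Sunday + 8 ≡ Monday — that's 2129's doomsday.
In October the doomsday date is Oct 10.
Oct 18 is 8 days after Oct 10; 8 mod 7 = 1, so Monday + 1 = Tuesday.

Tuesday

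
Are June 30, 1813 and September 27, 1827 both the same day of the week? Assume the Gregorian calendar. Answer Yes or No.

From Jun 30, 1813 to Sep 27, 1827 is 5202 days.
5202 mod 7 = 1, so they are different weekdays.
(Jun 30, 1813 is a Wednesday; Sep 27, 1827 is a Thursday.)

No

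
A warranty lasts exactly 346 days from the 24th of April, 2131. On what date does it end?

April 4, 2132

Apr has 30 days: +7 → May 1, 2131 (339 left).
May has 31 days: +31 → Jun 1, 2131 (308 left).
Jun has 30 days: +30 → Jul 1, 2131 (278 left).
Jul has 31 days: +31 → Aug 1, 2131 (247 left).
Aug has 31 days: +31 → Sep 1, 2131 (216 left).
Sep has 30 days: +30 → Oct 1, 2131 (186 left).
Oct has 31 days: +31 → Nov 1, 2131 (155 left).
Nov has 30 days: +30 → Dec 1, 2131 (125 left).
Dec has 31 days: +31 → Jan 1, 2132 (94 left).
Jan has 31 days: +31 → Feb 1, 2132 (63 left).
Feb has 29 days: +29 → Mar 1, 2132 (34 left).
Mar has 31 days: +31 → Apr 1, 2132 (3 left).
+3 → Apr 4, 2132.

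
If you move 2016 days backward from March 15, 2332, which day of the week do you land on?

Tuesday

Mar 15, 2332 is a Tuesday.
2016 mod 7 = 0, so 2016 days before a Tuesday is Tuesday − 0 = Tuesday.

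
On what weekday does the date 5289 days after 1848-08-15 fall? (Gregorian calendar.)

Aug 15, 1848 is a Tuesday.
5289 mod 7 = 4, so 5289 days after a Tuesday is Tuesday + 4 = Saturday.

Saturday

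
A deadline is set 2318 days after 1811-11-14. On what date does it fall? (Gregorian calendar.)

March 20, 1818

+366 (one year; includes Feb 29, 1812) → Nov 14, 1812 (1952 left).
+365 (one year) → Nov 14, 1813 (1587 left).
+365 (one year) → Nov 14, 1814 (1222 left).
+365 (one year) → Nov 14, 1815 (857 left).
+366 (one year; includes Feb 29, 1816) → Nov 14, 1816 (491 left).
+365 (one year) → Nov 14, 1817 (126 left).
Nov has 30 days: +17 → Dec 1, 1817 (109 left).
Dec has 31 days: +31 → Jan 1, 1818 (78 left).
Jan has 31 days: +31 → Feb 1, 1818 (47 left).
Feb has 28 days: +28 → Mar 1, 1818 (19 left).
+19 → Mar 20, 1818.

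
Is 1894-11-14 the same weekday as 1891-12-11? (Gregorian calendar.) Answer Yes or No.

No

From Dec 11, 1891 to Nov 14, 1894 is 1069 days.
1069 mod 7 = 5, so they are different weekdays.
(Dec 11, 1891 is a Friday; Nov 14, 1894 is a Wednesday.)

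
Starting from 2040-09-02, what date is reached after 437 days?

November 13, 2041

+365 (one year) → Sep 2, 2041 (72 left).
Sep has 30 days: +29 → Oct 1, 2041 (43 left).
Oct has 31 days: +31 → Nov 1, 2041 (12 left).
+12 → Nov 13, 2041.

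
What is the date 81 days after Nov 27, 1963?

February 16, 1964

Nov has 30 days: +4 → Dec 1, 1963 (77 left).
Dec has 31 days: +31 → Jan 1, 1964 (46 left).
Jan has 31 days: +31 → Feb 1, 1964 (15 left).
+15 → Feb 16, 1964.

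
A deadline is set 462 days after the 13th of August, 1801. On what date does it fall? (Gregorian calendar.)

+365 (one year) → Aug 13, 1802 (97 left).
Aug has 31 days: +19 → Sep 1, 1802 (78 left).
Sep has 30 days: +30 → Oct 1, 1802 (48 left).
Oct has 31 days: +31 → Nov 1, 1802 (17 left).
+17 → Nov 18, 1802.

November 18, 1802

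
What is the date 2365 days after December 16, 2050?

June 7, 2057

+365 (one year) → Dec 16, 2051 (2000 left).
+366 (one year; includes Feb 29, 2052) → Dec 16, 2052 (1634 left).
+365 (one year) → Dec 16, 2053 (1269 left).
+365 (one year) → Dec 16, 2054 (904 left).
+365 (one year) → Dec 16, 2055 (539 left).
+366 (one year; includes Feb 29, 2056) → Dec 16, 2056 (173 left).
Dec has 31 days: +16 → Jan 1, 2057 (157 left).
Jan has 31 days: +31 → Feb 1, 2057 (126 left).
Feb has 28 days: +28 → Mar 1, 2057 (98 left).
Mar has 31 days: +31 → Apr 1, 2057 (67 left).
Apr has 30 days: +30 → May 1, 2057 (37 left).
May has 31 days: +31 → Jun 1, 2057 (6 left).
+6 → Jun 7, 2057.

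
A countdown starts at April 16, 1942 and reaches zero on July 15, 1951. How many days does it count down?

3377

Apr 16, 1942 → Apr 16, 1943: 365 days.
Apr 16, 1943 → Apr 16, 1944: 366 days (Feb 29, 1944 is in that span).
Apr 16, 1944 → Apr 16, 1945: 365 days.
Apr 16, 1945 → Apr 16, 1946: 365 days.
Apr 16, 1946 → Apr 16, 1947: 365 days.
Apr 16, 1947 → Apr 16, 1948: 366 days (Feb 29, 1948 is in that span).
Apr 16, 1948 → Apr 16, 1949: 365 days.
Apr 16, 1949 → Apr 16, 1950: 365 days.
Apr 16, 1950 → Apr 16, 1951: 365 days.
Apr 16, 1951 → May 16, 1951: 30 days (April has 30).
May 16, 1951 → Jun 16, 1951: 31 days (May has 31).
Jun 16, 1951 → Jul 15, 1951: 29 days.
Total: 3377 days.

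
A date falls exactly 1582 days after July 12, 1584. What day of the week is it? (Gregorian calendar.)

Thursday

Jul 12, 1584 is a Thursday.
1582 mod 7 = 0, so 1582 days after a Thursday is Thursday + 0 = Thursday.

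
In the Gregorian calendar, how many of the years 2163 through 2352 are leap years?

Multiples of 4 in [2163,2352]: 48.
Of those, multiples of 100: 2 (not leap unless ÷400).
Multiples of 400: 0.
Leap years = 48 − 2 + 0 = 46.

46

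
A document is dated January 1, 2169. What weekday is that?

Doomsday rule: the anchor day for the 2100s is Sunday. For year 69: 69÷12 = 5 r 9, and 9÷4 = 2, so 5+9+2 = 16.
Sunday + 16 ≡ Tuesday — that's 2169's doomsday.
In January the doomsday date is Jan 3 (2169 is not a leap year).
Jan 1 is 2 days before Jan 3; 2 mod 7 = 2, so Tuesday − 2 = Sunday.

Sunday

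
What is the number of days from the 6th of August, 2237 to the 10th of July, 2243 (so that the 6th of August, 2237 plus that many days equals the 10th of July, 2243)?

Aug 6, 2237 → Aug 6, 2238: 365 days.
Aug 6, 2238 → Aug 6, 2239: 365 days.
Aug 6, 2239 → Aug 6, 2240: 366 days (Feb 29, 2240 is in that span).
Aug 6, 2240 → Aug 6, 2241: 365 days.
Aug 6, 2241 → Aug 6, 2242: 365 days.
Aug 6, 2242 → Sep 6, 2242: 31 days (August has 31).
Sep 6, 2242 → Oct 6, 2242: 30 days (September has 30).
Oct 6, 2242 → Nov 6, 2242: 31 days (October has 31).
Nov 6, 2242 → Dec 6, 2242: 30 days (November has 30).
Dec 6, 2242 → Jan 6, 2243: 31 days (December has 31).
Jan 6, 2243 → Feb 6, 2243: 31 days (January has 31).
Feb 6, 2243 → Mar 6, 2243: 28 days (February has 28).
Mar 6, 2243 → Apr 6, 2243: 31 days (March has 31).
Apr 6, 2243 → May 6, 2243: 30 days (April has 30).
May 6, 2243 → Jun 6, 2243: 31 days (May has 31).
Jun 6, 2243 → Jul 6, 2243: 30 days (June has 30).
Jul 6, 2243 → Jul 10, 2243: 4 days.
Total: 2164 days.

2164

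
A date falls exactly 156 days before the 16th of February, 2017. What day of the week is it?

Tuesday

First find the weekday of Feb 16, 2017. Doomsday rule: the anchor day for the 2000s is Tuesday. For year 17: 17÷12 = 1 r 5, and 5÷4 = 1, so 1+5+1 = 7.
Tuesday + 7 ≡ Tuesday — that's 2017's doomsday.
In February the doomsday date is Feb 28 (2017 is not a leap year).
Feb 16 is 12 days before Feb 28; 12 mod 7 = 5, so Tuesday − 5 = Thursday.
156 mod 7 = 2, so 156 days before a Thursday is Thursday − 2 = Tuesday.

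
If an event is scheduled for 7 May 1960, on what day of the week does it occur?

Doomsday rule: the anchor day for the 1900s is Wednesday. For year 60: 60÷12 = 5 r 0, and 0÷4 = 0, so 5+0+0 = 5.
Wednesday + 5 ≡ Monday — that's 1960's doomsday.
In May the doomsday date is May 9.
May 7 is 2 days before May 9; 2 mod 7 = 2, so Monday − 2 = Saturday.

Saturday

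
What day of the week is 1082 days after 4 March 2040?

Thursday

Mar 4, 2040 is a Sunday.
1082 mod 7 = 4, so 1082 days after a Sunday is Sunday + 4 = Thursday.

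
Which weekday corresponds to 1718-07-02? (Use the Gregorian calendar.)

Saturday

Doomsday rule: the anchor day for the 1700s is Sunday. For year 18: 18÷12 = 1 r 6, and 6÷4 = 1, so 1+6+1 = 8.
Sunday + 8 ≡ Monday — that's 1718's doomsday.
In July the doomsday date is Jul 11.
Jul 2 is 9 days before Jul 11; 9 mod 7 = 2, so Monday − 2 = Saturday.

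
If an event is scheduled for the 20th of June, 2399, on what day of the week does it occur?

Doomsday rule: the anchor day for the 2300s is Wednesday. For year 99: 99÷12 = 8 r 3, and 3÷4 = 0, so 8+3+0 = 11.
Wednesday + 11 ≡ Sunday — that's 2399's doomsday.
In June the doomsday date is Jun 6.
Jun 20 is 14 days after Jun 6; 14 mod 7 = 0, so Sunday + 0 = Sunday.

Sunday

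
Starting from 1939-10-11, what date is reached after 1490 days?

+366 (one year; includes Feb 29, 1940) → Oct 11, 1940 (1124 left).
+365 (one year) → Oct 11, 1941 (759 left).
+365 (one year) → Oct 11, 1942 (394 left).
Oct has 31 days: +21 → Nov 1, 1942 (373 left).
Nov has 30 days: +30 → Dec 1, 1942 (343 left).
Dec has 31 days: +31 → Jan 1, 1943 (312 left).
Jan has 31 days: +31 → Feb 1, 1943 (281 left).
Feb has 28 days: +28 → Mar 1, 1943 (253 left).
Mar has 31 days: +31 → Apr 1, 1943 (222 left).
Apr has 30 days: +30 → May 1, 1943 (192 left).
May has 31 days: +31 → Jun 1, 1943 (161 left).
Jun has 30 days: +30 → Jul 1, 1943 (131 left).
Jul has 31 days: +31 → Aug 1, 1943 (100 left).
Aug has 31 days: +31 → Sep 1, 1943 (69 left).
Sep has 30 days: +30 → Oct 1, 1943 (39 left).
Oct has 31 days: +31 → Nov 1, 1943 (8 left).
+8 → Nov 9, 1943.

November 9, 1943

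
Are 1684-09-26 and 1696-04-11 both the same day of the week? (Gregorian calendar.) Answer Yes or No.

No

From Sep 26, 1684 to Apr 11, 1696 is 4215 days.
4215 mod 7 = 1, so they are different weekdays.
(Sep 26, 1684 is a Tuesday; Apr 11, 1696 is a Wednesday.)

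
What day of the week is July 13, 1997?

Sunday

Doomsday rule: the anchor day for the 1900s is Wednesday. For year 97: 97÷12 = 8 r 1, and 1÷4 = 0, so 8+1+0 = 9.
Wednesday + 9 ≡ Friday — that's 1997's doomsday.
In July the doomsday date is Jul 11.
Jul 13 is 2 days after Jul 11; 2 mod 7 = 2, so Friday + 2 = Sunday.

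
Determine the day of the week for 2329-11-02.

Saturday

Doomsday rule: the anchor day for the 2300s is Wednesday. For year 29: 29÷12 = 2 r 5, and 5÷4 = 1, so 2+5+1 = 8.
Wednesday + 8 ≡ Thursday — that's 2329's doomsday.
In November the doomsday date is Nov 7.
Nov 2 is 5 days before Nov 7; 5 mod 7 = 5, so Thursday − 5 = Saturday.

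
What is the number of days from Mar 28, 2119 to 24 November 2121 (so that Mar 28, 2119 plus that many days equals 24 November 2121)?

Mar 28, 2119 → Mar 28, 2120: 366 days (Feb 29, 2120 is in that span).
Mar 28, 2120 → Mar 28, 2121: 365 days.
Mar 28, 2121 → Apr 28, 2121: 31 days (March has 31).
Apr 28, 2121 → May 28, 2121: 30 days (April has 30).
May 28, 2121 → Jun 28, 2121: 31 days (May has 31).
Jun 28, 2121 → Jul 28, 2121: 30 days (June has 30).
Jul 28, 2121 → Aug 28, 2121: 31 days (July has 31).
Aug 28, 2121 → Sep 28, 2121: 31 days (August has 31).
Sep 28, 2121 → Oct 28, 2121: 30 days (September has 30).
Oct 28, 2121 → Nov 24, 2121: 27 days.
Total: 972 days.

972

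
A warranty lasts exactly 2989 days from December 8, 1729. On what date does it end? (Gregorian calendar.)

+365 (one year) → Dec 8, 1730 (2624 left).
+365 (one year) → Dec 8, 1731 (2259 left).
+366 (one year; includes Feb 29, 1732) → Dec 8, 1732 (1893 left).
+365 (one year) → Dec 8, 1733 (1528 left).
+365 (one year) → Dec 8, 1734 (1163 left).
+365 (one year) → Dec 8, 1735 (798 left).
+366 (one year; includes Feb 29, 1736) → Dec 8, 1736 (432 left).
+365 (one year) → Dec 8, 1737 (67 left).
Dec has 31 days: +24 → Jan 1, 1738 (43 left).
Jan has 31 days: +31 → Feb 1, 1738 (12 left).
+12 → Feb 13, 1738.

February 13, 1738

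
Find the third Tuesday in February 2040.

February 21, 2040

February 1, 2040 is a Wednesday.
The first Tuesday is therefore February 7 (6 days later).
The third Tuesday is 7 + 2×7 = February 21.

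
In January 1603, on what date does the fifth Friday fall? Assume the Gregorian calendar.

January 31, 1603

January 1, 1603 is a Wednesday.
The first Friday is therefore January 3 (2 days later).
The fifth Friday is 3 + 4×7 = January 31.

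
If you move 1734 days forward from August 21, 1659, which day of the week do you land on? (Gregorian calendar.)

First find the weekday of Aug 21, 1659. Doomsday rule: the anchor day for the 1600s is Tuesday. For year 59: 59÷12 = 4 r 11, and 11÷4 = 2, so 4+11+2 = 17.
Tuesday + 17 ≡ Friday — that's 1659's doomsday.
In August the doomsday date is Aug 8.
Aug 21 is 13 days after Aug 8; 13 mod 7 = 6, so Friday + 6 = Thursday.
1734 mod 7 = 5, so 1734 days after a Thursday is Thursday + 5 = Tuesday.

Tuesday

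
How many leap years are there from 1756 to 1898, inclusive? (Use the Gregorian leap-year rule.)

Multiples of 4 in [1756,1898]: 36.
Of those, multiples of 100: 1 (not leap unless ÷400).
Multiples of 400: 0.
Leap years = 36 − 1 + 0 = 35.

35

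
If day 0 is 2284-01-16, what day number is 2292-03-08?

Jan 16, 2284 → Jan 16, 2285: 366 days (Feb 29, 2284 is in that span).
Jan 16, 2285 → Jan 16, 2286: 365 days.
Jan 16, 2286 → Jan 16, 2287: 365 days.
Jan 16, 2287 → Jan 16, 2288: 365 days.
Jan 16, 2288 → Jan 16, 2289: 366 days (Feb 29, 2288 is in that span).
Jan 16, 2289 → Jan 16, 2290: 365 days.
Jan 16, 2290 → Jan 16, 2291: 365 days.
Jan 16, 2291 → Jan 16, 2292: 365 days.
Jan 16, 2292 → Feb 16, 2292: 31 days (January has 31).
Feb 16, 2292 → Mar 8, 2292: 21 days.
Total: 2974 days.

2974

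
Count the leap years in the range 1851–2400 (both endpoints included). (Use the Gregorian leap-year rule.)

Multiples of 4 in [1851,2400]: 138.
Of those, multiples of 100: 6 (not leap unless ÷400).
Multiples of 400: 2.
Leap years = 138 − 6 + 2 = 134.

134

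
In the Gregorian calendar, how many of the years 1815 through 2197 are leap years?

94

Multiples of 4 in [1815,2197]: 96.
Of those, multiples of 100: 3 (not leap unless ÷400).
Multiples of 400: 1.
Leap years = 96 − 3 + 1 = 94.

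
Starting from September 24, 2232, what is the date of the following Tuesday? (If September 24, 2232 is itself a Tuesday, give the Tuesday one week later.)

Sep 24, 2232 is a Monday.
From Monday to the next Tuesday is 1 day.
Sep 24, 2232 + 1 = Sep 25, 2232.

September 25, 2232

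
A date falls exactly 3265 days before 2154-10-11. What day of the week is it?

Oct 11, 2154 is a Friday.
3265 mod 7 = 3, so 3265 days before a Friday is Friday − 3 = Tuesday.

Tuesday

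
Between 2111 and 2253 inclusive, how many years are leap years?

35

Multiples of 4 in [2111,2253]: 36.
Of those, multiples of 100: 1 (not leap unless ÷400).
Multiples of 400: 0.
Leap years = 36 − 1 + 0 = 35.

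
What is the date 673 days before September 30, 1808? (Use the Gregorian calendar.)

November 27, 1806

−366 (one year; includes Feb 29, 1808) → Sep 30, 1807 (307 left).
−30 → Aug 31, 1807 (end of Aug, 31 days; 277 left).
−31 → Jul 31, 1807 (end of Jul, 31 days; 246 left).
−31 → Jun 30, 1807 (end of Jun, 30 days; 215 left).
−30 → May 31, 1807 (end of May, 31 days; 185 left).
−31 → Apr 30, 1807 (end of Apr, 30 days; 154 left).
−30 → Mar 31, 1807 (end of Mar, 31 days; 124 left).
−31 → Feb 28, 1807 (end of Feb, 28 days; 93 left).
−28 → Jan 31, 1807 (end of Jan, 31 days; 65 left).
−31 → Dec 31, 1806 (end of Dec, 31 days; 34 left).
−31 → Nov 30, 1806 (end of Nov, 30 days; 3 left).
−3 → Nov 27, 1806.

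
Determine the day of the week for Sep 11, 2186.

Doomsday rule: the anchor day for the 2100s is Sunday. For year 86: 86÷12 = 7 r 2, and 2÷4 = 0, so 7+2+0 = 9.
Sunday + 9 ≡ Tuesday — that's 2186's doomsday.
In September the doomsday date is Sep 5.
Sep 11 is 6 days after Sep 5; 6 mod 7 = 6, so Tuesday + 6 = Monday.

Monday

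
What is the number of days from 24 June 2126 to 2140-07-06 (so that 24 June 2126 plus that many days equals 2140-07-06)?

5126

Jun 24, 2126 → Jun 24, 2127: 365 days.
Jun 24, 2127 → Jun 24, 2128: 366 days (Feb 29, 2128 is in that span).
Jun 24, 2128 → Jun 24, 2129: 365 days.
Jun 24, 2129 → Jun 24, 2130: 365 days.
Jun 24, 2130 → Jun 24, 2131: 365 days.
Jun 24, 2131 → Jun 24, 2132: 366 days (Feb 29, 2132 is in that span).
Jun 24, 2132 → Jun 24, 2133: 365 days.
Jun 24, 2133 → Jun 24, 2134: 365 days.
Jun 24, 2134 → Jun 24, 2135: 365 days.
Jun 24, 2135 → Jun 24, 2136: 366 days (Feb 29, 2136 is in that span).
Jun 24, 2136 → Jun 24, 2137: 365 days.
Jun 24, 2137 → Jun 24, 2138: 365 days.
Jun 24, 2138 → Jun 24, 2139: 365 days.
Jun 24, 2139 → Jul 24, 2139: 30 days (June has 30).
Jul 24, 2139 → Aug 24, 2139: 31 days (July has 31).
Aug 24, 2139 → Sep 24, 2139: 31 days (August has 31).
Sep 24, 2139 → Oct 24, 2139: 30 days (September has 30).
Oct 24, 2139 → Nov 24, 2139: 31 days (October has 31).
Nov 24, 2139 → Dec 24, 2139: 30 days (November has 30).
Dec 24, 2139 → Jan 24, 2140: 31 days (December has 31).
Jan 24, 2140 → Feb 24, 2140: 31 days (January has 31).
Feb 24, 2140 → Mar 24, 2140: 29 days (February has 29).
Mar 24, 2140 → Apr 24, 2140: 31 days (March has 31).
Apr 24, 2140 → May 24, 2140: 30 days (April has 30).
May 24, 2140 → Jun 24, 2140: 31 days (May has 31).
Jun 24, 2140 → Jul 6, 2140: 12 days.
Total: 5126 days.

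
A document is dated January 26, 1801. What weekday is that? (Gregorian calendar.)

Monday

January 1, 1801 is a Thursday.
Jan 1, 1801 → Jan 26, 1801: 25 days.
Total: 25 days.
25 mod 7 = 4, so Thursday + 4 = Monday.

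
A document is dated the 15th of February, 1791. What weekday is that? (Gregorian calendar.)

Tuesday

Doomsday rule: the anchor day for the 1700s is Sunday. For year 91: 91÷12 = 7 r 7, and 7÷4 = 1, so 7+7+1 = 15.
Sunday + 15 ≡ Monday — that's 1791's doomsday.
In February the doomsday date is Feb 28 (1791 is not a leap year).
Feb 15 is 13 days before Feb 28; 13 mod 7 = 6, so Monday − 6 = Tuesday.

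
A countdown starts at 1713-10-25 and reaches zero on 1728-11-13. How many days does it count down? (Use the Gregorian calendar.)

Oct 25, 1713 → Oct 25, 1714: 365 days.
Oct 25, 1714 → Oct 25, 1715: 365 days.
Oct 25, 1715 → Oct 25, 1716: 366 days (Feb 29, 1716 is in that span).
Oct 25, 1716 → Oct 25, 1717: 365 days.
Oct 25, 1717 → Oct 25, 1718: 365 days.
Oct 25, 1718 → Oct 25, 1719: 365 days.
Oct 25, 1719 → Oct 25, 1720: 366 days (Feb 29, 1720 is in that span).
Oct 25, 1720 → Oct 25, 1721: 365 days.
Oct 25, 1721 → Oct 25, 1722: 365 days.
Oct 25, 1722 → Oct 25, 1723: 365 days.
Oct 25, 1723 → Oct 25, 1724: 366 days (Feb 29, 1724 is in that span).
Oct 25, 1724 → Oct 25, 1725: 365 days.
Oct 25, 1725 → Oct 25, 1726: 365 days.
Oct 25, 1726 → Oct 25, 1727: 365 days.
Oct 25, 1727 → Nov 25, 1727: 31 days (October has 31).
Nov 25, 1727 → Dec 25, 1727: 30 days (November has 30).
Dec 25, 1727 → Jan 25, 1728: 31 days (December has 31).
Jan 25, 1728 → Feb 25, 1728: 31 days (January has 31).
Feb 25, 1728 → Mar 25, 1728: 29 days (February has 29).
Mar 25, 1728 → Apr 25, 1728: 31 days (March has 31).
Apr 25, 1728 → May 25, 1728: 30 days (April has 30).
May 25, 1728 → Jun 25, 1728: 31 days (May has 31).
Jun 25, 1728 → Jul 25, 1728: 30 days (June has 30).
Jul 25, 1728 → Aug 25, 1728: 31 days (July has 31).
Aug 25, 1728 → Sep 25, 1728: 31 days (August has 31).
Sep 25, 1728 → Oct 25, 1728: 30 days (September has 30).
Oct 25, 1728 → Nov 13, 1728: 19 days.
Total: 5498 days.

5498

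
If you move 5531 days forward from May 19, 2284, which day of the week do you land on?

Tuesday

May 19, 2284 is a Monday.
5531 mod 7 = 1, so 5531 days after a Monday is Monday + 1 = Tuesday.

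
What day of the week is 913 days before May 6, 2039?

Tuesday

May 6, 2039 is a Friday.
913 mod 7 = 3, so 913 days before a Friday is Friday − 3 = Tuesday.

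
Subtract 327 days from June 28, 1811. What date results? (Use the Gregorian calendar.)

−28 → May 31, 1811 (end of May, 31 days; 299 left).
−31 → Apr 30, 1811 (end of Apr, 30 days; 268 left).
−30 → Mar 31, 1811 (end of Mar, 31 days; 238 left).
−31 → Feb 28, 1811 (end of Feb, 28 days; 207 left).
−28 → Jan 31, 1811 (end of Jan, 31 days; 179 left).
−31 → Dec 31, 1810 (end of Dec, 31 days; 148 left).
−31 → Nov 30, 1810 (end of Nov, 30 days; 117 left).
−30 → Oct 31, 1810 (end of Oct, 31 days; 87 left).
−31 → Sep 30, 1810 (end of Sep, 30 days; 56 left).
−30 → Aug 31, 1810 (end of Aug, 31 days; 26 left).
−26 → Aug 5, 1810.

August 5, 1810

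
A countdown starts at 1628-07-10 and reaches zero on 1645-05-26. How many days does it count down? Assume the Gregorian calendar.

6164

Jul 10, 1628 → Jul 10, 1629: 365 days.
Jul 10, 1629 → Jul 10, 1630: 365 days.
Jul 10, 1630 → Jul 10, 1631: 365 days.
Jul 10, 1631 → Jul 10, 1632: 366 days (Feb 29, 1632 is in that span).
Jul 10, 1632 → Jul 10, 1633: 365 days.
Jul 10, 1633 → Jul 10, 1634: 365 days.
Jul 10, 1634 → Jul 10, 1635: 365 days.
Jul 10, 1635 → Jul 10, 1636: 366 days (Feb 29, 1636 is in that span).
Jul 10, 1636 → Jul 10, 1637: 365 days.
Jul 10, 1637 → Jul 10, 1638: 365 days.
Jul 10, 1638 → Jul 10, 1639: 365 days.
Jul 10, 1639 → Jul 10, 1640: 366 days (Feb 29, 1640 is in that span).
Jul 10, 1640 → Jul 10, 1641: 365 days.
Jul 10, 1641 → Jul 10, 1642: 365 days.
Jul 10, 1642 → Jul 10, 1643: 365 days.
Jul 10, 1643 → Jul 10, 1644: 366 days (Feb 29, 1644 is in that span).
Jul 10, 1644 → Aug 10, 1644: 31 days (July has 31).
Aug 10, 1644 → Sep 10, 1644: 31 days (August has 31).
Sep 10, 1644 → Oct 10, 1644: 30 days (September has 30).
Oct 10, 1644 → Nov 10, 1644: 31 days (October has 31).
Nov 10, 1644 → Dec 10, 1644: 30 days (November has 30).
Dec 10, 1644 → Jan 10, 1645: 31 days (December has 31).
Jan 10, 1645 → Feb 10, 1645: 31 days (January has 31).
Feb 10, 1645 → Mar 10, 1645: 28 days (February has 28).
Mar 10, 1645 → Apr 10, 1645: 31 days (March has 31).
Apr 10, 1645 → May 10, 1645: 30 days (April has 30).
May 10, 1645 → May 26, 1645: 16 days.
Total: 6164 days.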